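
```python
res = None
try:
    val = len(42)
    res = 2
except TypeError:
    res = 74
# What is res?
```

Step-by-step execution trace:
1. `val = len(42)` raises TypeError.
2. `res = 2` is not reached.
3. `except TypeError` matches → res = 74.
Result: 74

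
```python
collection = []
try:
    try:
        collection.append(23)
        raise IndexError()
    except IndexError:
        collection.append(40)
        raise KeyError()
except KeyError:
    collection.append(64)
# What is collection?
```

Step-by-step execution trace:
1. Inner try: `collection.append(23)` → collection = [23].
2. `raise IndexError()` raises IndexError.
3. Inner `except IndexError` matches → `collection.append(40)` → collection = [23, 40].
4. `raise KeyError()` raises KeyError; propagates to outer try.
5. Outer `except KeyError` matches → `collection.append(64)` → collection = [23, 40, 64].
Result: [23, 40, 64]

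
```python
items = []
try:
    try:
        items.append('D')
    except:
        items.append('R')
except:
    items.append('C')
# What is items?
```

Step-by-step execution trace:
1. Inner try: `items.append('D')` → items = ['D']. No exception raised.
2. Inner `except` is skipped.
3. Inner try completes normally; outer `except` is skipped.
Result: ['D']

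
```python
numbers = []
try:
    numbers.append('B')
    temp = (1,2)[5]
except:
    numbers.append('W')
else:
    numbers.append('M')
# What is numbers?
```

Step-by-step execution trace:
1. try: `numbers.append('B')` → numbers = ['B'].
2. `temp = (1,2)[5]` raises IndexError.
3. bare `except` matches → `numbers.append('W')` → numbers = ['B', 'W'].
4. `else` is skipped (an exception was raised).
Result: ['B', 'W']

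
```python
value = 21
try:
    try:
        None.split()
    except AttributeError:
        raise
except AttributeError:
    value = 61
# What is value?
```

Step-by-step execution trace:
1. Inner try: `None.split()` raises AttributeError.
2. Inner `except AttributeError` matches; bare `raise` re-raises the same AttributeError.
3. Outer `except AttributeError` matches → value = 61.
Result: 61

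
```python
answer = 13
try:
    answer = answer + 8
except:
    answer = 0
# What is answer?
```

Step-by-step execution trace:
1. answer starts at 13.
2. try: `answer = answer + 8` → answer = 21. No exception raised.
3. `except` is skipped.
Result: 21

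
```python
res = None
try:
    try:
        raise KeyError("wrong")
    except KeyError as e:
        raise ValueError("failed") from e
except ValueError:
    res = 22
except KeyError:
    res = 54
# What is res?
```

Step-by-step execution trace:
1. Inner try raises KeyError; inner `except KeyError as e` catches it.
2. `raise ValueError(...) from e` raises ValueError (KeyError is attached as __cause__, but only ValueError is active).
3. Outer `except ValueError` matches → res = 22.
4. `except KeyError` is not reached.
Result: 22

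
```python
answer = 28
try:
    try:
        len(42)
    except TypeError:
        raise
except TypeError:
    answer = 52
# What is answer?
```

Step-by-step execution trace:
1. Inner try: `len(42)` raises TypeError.
2. Inner `except TypeError` matches; bare `raise` re-raises the same TypeError.
3. Outer `except TypeError` matches → answer = 52.
Result: 52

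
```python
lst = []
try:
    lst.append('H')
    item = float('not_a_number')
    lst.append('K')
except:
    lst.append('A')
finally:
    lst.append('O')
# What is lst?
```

Step-by-step execution trace:
1. try: `lst.append('H')` → lst = ['H'].
2. `item = float('not_a_number')` raises ValueError; `lst.append('K')` is not reached.
3. bare `except` matches → `lst.append('A')` → lst = ['H', 'A'].
4. finally always runs: `lst.append('O')` → lst = ['H', 'A', 'O'].
Result: ['H', 'A', 'O']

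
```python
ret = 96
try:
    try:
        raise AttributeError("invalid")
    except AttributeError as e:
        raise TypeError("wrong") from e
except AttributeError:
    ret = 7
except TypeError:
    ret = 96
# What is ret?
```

Step-by-step execution trace:
1. Inner try raises AttributeError; inner `except AttributeError as e` catches it.
2. `raise TypeError(...) from e` raises TypeError (AttributeError is attached as __cause__, but only TypeError is active).
3. Outer `except AttributeError` does not match TypeError; skipped.
4. Outer `except TypeError` matches → ret = 96.
Result: 96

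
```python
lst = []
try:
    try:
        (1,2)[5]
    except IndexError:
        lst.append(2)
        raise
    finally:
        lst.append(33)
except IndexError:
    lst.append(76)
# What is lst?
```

Step-by-step execution trace:
1. Inner try: `(1,2)[5]` raises IndexError.
2. Inner `except IndexError` matches → `lst.append(2)` → lst = [2].
3. bare `raise` re-raises IndexError.
4. Inner `finally` runs during unwinding: `lst.append(33)` → lst = [2, 33].
5. Outer `except IndexError` matches → `lst.append(76)` → lst = [2, 33, 76].
Result: [2, 33, 76]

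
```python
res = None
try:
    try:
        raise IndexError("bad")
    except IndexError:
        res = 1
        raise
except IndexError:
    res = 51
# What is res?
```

Step-by-step execution trace:
1. Inner try: `raise IndexError("bad")` raises IndexError.
2. Inner `except IndexError` matches → res = 1.
3. bare `raise` re-raises the same IndexError.
4. Outer `except IndexError` matches → res = 51.
Result: 51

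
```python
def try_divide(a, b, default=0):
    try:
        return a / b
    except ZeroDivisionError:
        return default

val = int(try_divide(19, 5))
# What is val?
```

Step-by-step execution trace:
1. `try_divide(19, 5)` enters try: `return 19 / 5` → returns 3.8. No exception raised.
2. `except ZeroDivisionError` is skipped.
3. `int(3.8)` → 3 → val = 3.
Result: 3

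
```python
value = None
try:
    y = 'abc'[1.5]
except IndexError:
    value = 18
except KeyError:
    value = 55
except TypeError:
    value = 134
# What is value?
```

Step-by-step execution trace:
1. `y = 'abc'[1.5]` raises TypeError.
2. `except IndexError` does not match TypeError; skipped.
3. `except KeyError` does not match TypeError; skipped.
4. `except TypeError` matches → value = 134.
Result: 134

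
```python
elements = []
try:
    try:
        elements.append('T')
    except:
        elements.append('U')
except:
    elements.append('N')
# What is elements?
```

Step-by-step execution trace:
1. Inner try: `elements.append('T')` → elements = ['T']. No exception raised.
2. Inner `except` is skipped.
3. Inner try completes normally; outer `except` is skipped.
Result: ['T']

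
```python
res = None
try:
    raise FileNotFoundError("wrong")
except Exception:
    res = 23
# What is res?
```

Step-by-step execution trace:
1. `raise FileNotFoundError(...)` raises FileNotFoundError.
2. `except Exception` matches (FileNotFoundError is a subclass of Exception) → res = 23.
Result: 23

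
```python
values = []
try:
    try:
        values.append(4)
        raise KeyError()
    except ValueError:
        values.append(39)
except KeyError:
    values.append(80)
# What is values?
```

Step-by-step execution trace:
1. Inner try: `values.append(4)` → values = [4].
2. `raise KeyError()` raises KeyError.
3. Inner `except ValueError` does not match KeyError; exception propagates to outer try.
4. Outer `except KeyError` matches → `values.append(80)` → values = [4, 80].
Result: [4, 80]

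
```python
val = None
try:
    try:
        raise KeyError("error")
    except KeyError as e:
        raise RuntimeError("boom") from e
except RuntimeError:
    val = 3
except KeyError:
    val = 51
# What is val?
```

Step-by-step execution trace:
1. Inner try raises KeyError; inner `except KeyError as e` catches it.
2. `raise RuntimeError(...) from e` raises RuntimeError (KeyError is attached as __cause__, but only RuntimeError is active).
3. Outer `except RuntimeError` matches → val = 3.
4. `except KeyError` is not reached.
Result: 3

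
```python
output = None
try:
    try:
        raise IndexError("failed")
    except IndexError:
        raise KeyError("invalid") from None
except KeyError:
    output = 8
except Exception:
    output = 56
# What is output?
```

Step-by-step execution trace:
1. Inner try raises IndexError; inner `except IndexError` catches it.
2. `raise KeyError(...) from None` raises KeyError (from None suppresses __context__, but the active exception is still KeyError).
3. Outer `except KeyError` matches → output = 8.
4. `except Exception` is not reached.
Result: 8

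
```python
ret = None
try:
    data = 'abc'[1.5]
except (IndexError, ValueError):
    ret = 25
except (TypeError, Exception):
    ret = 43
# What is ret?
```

Step-by-step execution trace:
1. `data = 'abc'[1.5]` raises TypeError.
2. `except (IndexError, ValueError)` does not match TypeError; skipped.
3. `except (TypeError, Exception)` matches (TypeError is in the tuple) → ret = 43.
Result: 43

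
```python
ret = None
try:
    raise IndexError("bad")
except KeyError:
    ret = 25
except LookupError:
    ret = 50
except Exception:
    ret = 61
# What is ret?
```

Step-by-step execution trace:
1. `raise IndexError(...)` raises IndexError.
2. `except KeyError` does not match (IndexError is not a subclass of KeyError); skipped.
3. `except LookupError` matches (IndexError is a subclass of LookupError) → ret = 50.
4. `except Exception` is not reached.
Result: 50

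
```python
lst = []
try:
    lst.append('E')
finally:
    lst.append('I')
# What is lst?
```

Step-by-step execution trace:
1. try: `lst.append('E')` → lst = ['E'].
2. The try body completes without raising.
3. finally always runs: `lst.append('I')` → lst = ['E', 'I'].
Result: ['E', 'I']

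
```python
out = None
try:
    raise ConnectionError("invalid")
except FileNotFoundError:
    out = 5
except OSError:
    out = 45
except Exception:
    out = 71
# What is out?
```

Step-by-step execution trace:
1. `raise ConnectionError(...)` raises ConnectionError.
2. `except FileNotFoundError` does not match (ConnectionError is not a subclass of FileNotFoundError); skipped.
3. `except OSError` matches (ConnectionError is a subclass of OSError) → out = 45.
4. `except Exception` is not reached.
Result: 45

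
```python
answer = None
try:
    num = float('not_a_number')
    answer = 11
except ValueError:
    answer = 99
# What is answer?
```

Step-by-step execution trace:
1. `num = float('not_a_number')` raises ValueError.
2. `answer = 11` is not reached.
3. `except ValueError` matches → answer = 99.
Result: 99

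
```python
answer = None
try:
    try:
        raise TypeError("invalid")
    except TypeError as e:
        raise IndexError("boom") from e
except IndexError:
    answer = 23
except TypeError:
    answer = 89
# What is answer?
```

Step-by-step execution trace:
1. Inner try raises TypeError; inner `except TypeError as e` catches it.
2. `raise IndexError(...) from e` raises IndexError (TypeError is attached as __cause__, but only IndexError is active).
3. Outer `except IndexError` matches → answer = 23.
4. `except TypeError` is not reached.
Result: 23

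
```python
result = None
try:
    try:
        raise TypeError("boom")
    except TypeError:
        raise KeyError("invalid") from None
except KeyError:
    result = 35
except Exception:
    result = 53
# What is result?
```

Step-by-step execution trace:
1. Inner try raises TypeError; inner `except TypeError` catches it.
2. `raise KeyError(...) from None` raises KeyError (from None suppresses __context__, but the active exception is still KeyError).
3. Outer `except KeyError` matches → result = 35.
4. `except Exception` is not reached.
Result: 35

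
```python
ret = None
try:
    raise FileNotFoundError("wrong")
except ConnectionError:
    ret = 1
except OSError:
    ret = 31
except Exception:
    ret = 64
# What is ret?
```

Step-by-step execution trace:
1. `raise FileNotFoundError(...)` raises FileNotFoundError.
2. `except ConnectionError` does not match (FileNotFoundError is not a subclass of ConnectionError); skipped.
3. `except OSError` matches (FileNotFoundError is a subclass of OSError) → ret = 31.
4. `except Exception` is not reached.
Result: 31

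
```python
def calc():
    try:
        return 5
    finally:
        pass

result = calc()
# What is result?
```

Step-by-step execution trace:
1. `calc()` enters try: `return 5` sets pending return value 5.
2. Before returning, `finally: pass` runs (no effect).
3. calc() returns 5 → result = 5.
Result: 5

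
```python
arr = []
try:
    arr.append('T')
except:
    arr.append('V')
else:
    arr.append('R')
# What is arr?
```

Step-by-step execution trace:
1. try: `arr.append('T')` → arr = ['T']. No exception raised.
2. `except` is skipped.
3. `else` runs (try completed without exception): `arr.append('R')` → arr = ['T', 'R'].
Result: ['T', 'R']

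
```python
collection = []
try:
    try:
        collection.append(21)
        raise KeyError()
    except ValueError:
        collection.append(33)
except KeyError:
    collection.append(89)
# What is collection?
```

Step-by-step execution trace:
1. Inner try: `collection.append(21)` → collection = [21].
2. `raise KeyError()` raises KeyError.
3. Inner `except ValueError` does not match KeyError; exception propagates to outer try.
4. Outer `except KeyError` matches → `collection.append(89)` → collection = [21, 89].
Result: [21, 89]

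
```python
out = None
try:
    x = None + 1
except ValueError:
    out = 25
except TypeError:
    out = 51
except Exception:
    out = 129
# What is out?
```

Step-by-step execution trace:
1. `x = None + 1` raises TypeError.
2. `except ValueError` does not match TypeError; skipped.
3. `except TypeError` matches → out = 51.
4. Remaining except clauses are skipped.
Result: 51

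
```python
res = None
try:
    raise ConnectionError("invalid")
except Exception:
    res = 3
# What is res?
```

Step-by-step execution trace:
1. `raise ConnectionError(...)` raises ConnectionError.
2. `except Exception` matches (ConnectionError is a subclass of Exception) → res = 3.
Result: 3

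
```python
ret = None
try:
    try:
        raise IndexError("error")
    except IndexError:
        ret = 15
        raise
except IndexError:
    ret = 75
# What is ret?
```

Step-by-step execution trace:
1. Inner try: `raise IndexError("error")` raises IndexError.
2. Inner `except IndexError` matches → ret = 15.
3. bare `raise` re-raises the same IndexError.
4. Outer `except IndexError` matches → ret = 75.
Result: 75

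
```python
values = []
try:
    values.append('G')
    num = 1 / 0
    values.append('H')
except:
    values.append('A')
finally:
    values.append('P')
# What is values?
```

Step-by-step execution trace:
1. try: `values.append('G')` → values = ['G'].
2. `num = 1 / 0` raises ZeroDivisionError; `values.append('H')` is not reached.
3. bare `except` matches → `values.append('A')` → values = ['G', 'A'].
4. finally always runs: `values.append('P')` → values = ['G', 'A', 'P'].
Result: ['G', 'A', 'P']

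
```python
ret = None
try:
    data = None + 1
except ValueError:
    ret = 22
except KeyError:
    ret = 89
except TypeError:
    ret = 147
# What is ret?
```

Step-by-step execution trace:
1. `data = None + 1` raises TypeError.
2. `except ValueError` does not match TypeError; skipped.
3. `except KeyError` does not match TypeError; skipped.
4. `except TypeError` matches → ret = 147.
Result: 147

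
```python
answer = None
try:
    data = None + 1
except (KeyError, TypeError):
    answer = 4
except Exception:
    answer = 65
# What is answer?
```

Step-by-step execution trace:
1. `data = None + 1` raises TypeError.
2. `except (KeyError, TypeError)` matches (TypeError is in the tuple) → answer = 4.
3. `except Exception` is not reached.
Result: 4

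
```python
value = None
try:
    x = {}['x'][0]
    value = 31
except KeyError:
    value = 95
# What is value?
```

Step-by-step execution trace:
1. `x = {}['x'][0]` raises KeyError.
2. `value = 31` is not reached.
3. `except KeyError` matches → value = 95.
Result: 95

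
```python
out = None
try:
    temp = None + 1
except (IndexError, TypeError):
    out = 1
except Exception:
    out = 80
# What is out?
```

Step-by-step execution trace:
1. `temp = None + 1` raises TypeError.
2. `except (IndexError, TypeError)` matches (TypeError is in the tuple) → out = 1.
3. `except Exception` is not reached.
Result: 1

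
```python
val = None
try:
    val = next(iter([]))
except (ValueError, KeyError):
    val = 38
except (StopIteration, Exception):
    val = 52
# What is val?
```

Step-by-step execution trace:
1. `val = next(iter([]))` raises StopIteration.
2. `except (ValueError, KeyError)` does not match StopIteration; skipped.
3. `except (StopIteration, Exception)` matches (StopIteration is in the tuple) → val = 52.
Result: 52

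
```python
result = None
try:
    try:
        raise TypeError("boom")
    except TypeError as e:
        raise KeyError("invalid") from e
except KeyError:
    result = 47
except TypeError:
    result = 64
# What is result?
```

Step-by-step execution trace:
1. Inner try raises TypeError; inner `except TypeError as e` catches it.
2. `raise KeyError(...) from e` raises KeyError (TypeError is attached as __cause__, but only KeyError is active).
3. Outer `except KeyError` matches → result = 47.
4. `except TypeError` is not reached.
Result: 47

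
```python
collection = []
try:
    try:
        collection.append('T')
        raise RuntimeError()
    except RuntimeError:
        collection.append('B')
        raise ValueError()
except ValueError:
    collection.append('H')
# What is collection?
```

Step-by-step execution trace:
1. Inner try: `collection.append('T')` → collection = ['T'].
2. `raise RuntimeError()` raises RuntimeError.
3. Inner `except RuntimeError` matches → `collection.append('B')` → collection = ['T', 'B'].
4. `raise ValueError()` raises ValueError; propagates to outer try.
5. Outer `except ValueError` matches → `collection.append('H')` → collection = ['T', 'B', 'H'].
Result: ['T', 'B', 'H']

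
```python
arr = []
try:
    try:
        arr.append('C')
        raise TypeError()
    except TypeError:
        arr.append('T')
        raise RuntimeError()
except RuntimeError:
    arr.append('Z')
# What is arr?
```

Step-by-step execution trace:
1. Inner try: `arr.append('C')` → arr = ['C'].
2. `raise TypeError()` raises TypeError.
3. Inner `except TypeError` matches → `arr.append('T')` → arr = ['C', 'T'].
4. `raise RuntimeError()` raises RuntimeError; propagates to outer try.
5. Outer `except RuntimeError` matches → `arr.append('Z')` → arr = ['C', 'T', 'Z'].
Result: ['C', 'T', 'Z']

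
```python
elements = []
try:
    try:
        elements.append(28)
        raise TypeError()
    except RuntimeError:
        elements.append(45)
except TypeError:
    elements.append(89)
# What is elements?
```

Step-by-step execution trace:
1. Inner try: `elements.append(28)` → elements = [28].
2. `raise TypeError()` raises TypeError.
3. Inner `except RuntimeError` does not match TypeError; exception propagates to outer try.
4. Outer `except TypeError` matches → `elements.append(89)` → elements = [28, 89].
Result: [28, 89]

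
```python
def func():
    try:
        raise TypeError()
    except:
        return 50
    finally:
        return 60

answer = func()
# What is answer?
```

Step-by-step execution trace:
1. `func()` enters try: `raise TypeError()` raises TypeError.
2. bare `except` matches → `return 50` sets pending return value 50.
3. Before returning, `finally: return 60` runs and overrides the pending return.
4. func() returns 60 → answer = 60.
Result: 60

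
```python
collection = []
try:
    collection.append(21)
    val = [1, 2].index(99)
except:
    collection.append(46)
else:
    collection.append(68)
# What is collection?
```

Step-by-step execution trace:
1. try: `collection.append(21)` → collection = [21].
2. `val = [1, 2].index(99)` raises ValueError.
3. bare `except` matches → `collection.append(46)` → collection = [21, 46].
4. `else` is skipped (an exception was raised).
Result: [21, 46]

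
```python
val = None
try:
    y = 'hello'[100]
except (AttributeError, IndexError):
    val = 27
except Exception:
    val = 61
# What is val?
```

Step-by-step execution trace:
1. `y = 'hello'[100]` raises IndexError.
2. `except (AttributeError, IndexError)` matches (IndexError is in the tuple) → val = 27.
3. `except Exception` is not reached.
Result: 27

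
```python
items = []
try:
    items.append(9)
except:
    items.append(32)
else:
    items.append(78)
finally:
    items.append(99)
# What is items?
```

Step-by-step execution trace:
1. try: `items.append(9)` → items = [9]. No exception raised.
2. `except` is skipped.
3. `else` runs: `items.append(78)` → items = [9, 78].
4. `finally` always runs: `items.append(99)` → items = [9, 78, 99].
Result: [9, 78, 99]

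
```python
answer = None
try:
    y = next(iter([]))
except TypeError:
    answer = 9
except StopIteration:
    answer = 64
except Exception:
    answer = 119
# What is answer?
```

Step-by-step execution trace:
1. `y = next(iter([]))` raises StopIteration.
2. `except TypeError` does not match StopIteration; skipped.
3. `except StopIteration` matches → answer = 64.
4. Remaining except clauses are skipped.
Result: 64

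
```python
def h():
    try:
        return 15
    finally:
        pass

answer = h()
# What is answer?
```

Step-by-step execution trace:
1. `h()` enters try: `return 15` sets pending return value 15.
2. Before returning, `finally: pass` runs (no effect).
3. h() returns 15 → answer = 15.
Result: 15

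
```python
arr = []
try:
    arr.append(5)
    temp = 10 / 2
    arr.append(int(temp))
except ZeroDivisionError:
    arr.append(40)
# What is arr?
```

Step-by-step execution trace:
1. try: `arr.append(5)` → arr = [5].
2. `temp = 10 / 2` → temp = 5.0. No exception raised.
3. `arr.append(int(temp))` → arr = [5, 5].
4. `except ZeroDivisionError` is skipped (no exception was raised).
Result: [5, 5]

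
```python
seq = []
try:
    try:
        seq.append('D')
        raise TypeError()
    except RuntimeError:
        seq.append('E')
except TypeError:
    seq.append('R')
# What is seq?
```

Step-by-step execution trace:
1. Inner try: `seq.append('D')` → seq = ['D'].
2. `raise TypeError()` raises TypeError.
3. Inner `except RuntimeError` does not match TypeError; exception propagates to outer try.
4. Outer `except TypeError` matches → `seq.append('R')` → seq = ['D', 'R'].
Result: ['D', 'R']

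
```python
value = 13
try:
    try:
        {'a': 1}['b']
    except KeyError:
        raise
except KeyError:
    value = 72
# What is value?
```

Step-by-step execution trace:
1. Inner try: `{'a': 1}['b']` raises KeyError.
2. Inner `except KeyError` matches; bare `raise` re-raises the same KeyError.
3. Outer `except KeyError` matches → value = 72.
Result: 72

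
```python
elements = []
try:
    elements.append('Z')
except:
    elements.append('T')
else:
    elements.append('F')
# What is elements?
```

Step-by-step execution trace:
1. try: `elements.append('Z')` → elements = ['Z']. No exception raised.
2. `except` is skipped.
3. `else` runs (try completed without exception): `elements.append('F')` → elements = ['Z', 'F'].
Result: ['Z', 'F']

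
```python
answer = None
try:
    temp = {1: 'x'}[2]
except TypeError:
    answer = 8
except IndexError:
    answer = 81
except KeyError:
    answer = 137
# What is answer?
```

Step-by-step execution trace:
1. `temp = {1: 'x'}[2]` raises KeyError.
2. `except TypeError` does not match KeyError; skipped.
3. `except IndexError` does not match KeyError; skipped.
4. `except KeyError` matches → answer = 137.
Result: 137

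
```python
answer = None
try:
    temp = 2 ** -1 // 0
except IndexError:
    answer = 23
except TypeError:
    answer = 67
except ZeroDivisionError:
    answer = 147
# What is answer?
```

Step-by-step execution trace:
1. `temp = 2 ** -1 // 0` raises ZeroDivisionError.
2. `except IndexError` does not match ZeroDivisionError; skipped.
3. `except TypeError` does not match ZeroDivisionError; skipped.
4. `except ZeroDivisionError` matches → answer = 147.
Result: 147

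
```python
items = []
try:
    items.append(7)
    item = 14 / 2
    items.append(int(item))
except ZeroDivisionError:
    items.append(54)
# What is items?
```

Step-by-step execution trace:
1. try: `items.append(7)` → items = [7].
2. `item = 14 / 2` → item = 7.0. No exception raised.
3. `items.append(int(item))` → items = [7, 7].
4. `except ZeroDivisionError` is skipped (no exception was raised).
Result: [7, 7]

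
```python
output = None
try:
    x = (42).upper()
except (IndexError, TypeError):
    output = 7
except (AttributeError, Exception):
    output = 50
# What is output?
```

Step-by-step execution trace:
1. `x = (42).upper()` raises AttributeError.
2. `except (IndexError, TypeError)` does not match AttributeError; skipped.
3. `except (AttributeError, Exception)` matches (AttributeError is in the tuple) → output = 50.
Result: 50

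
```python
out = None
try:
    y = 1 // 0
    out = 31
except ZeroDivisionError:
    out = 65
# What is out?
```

Step-by-step execution trace:
1. `y = 1 // 0` raises ZeroDivisionError.
2. `out = 31` is not reached.
3. `except ZeroDivisionError` matches → out = 65.
Result: 65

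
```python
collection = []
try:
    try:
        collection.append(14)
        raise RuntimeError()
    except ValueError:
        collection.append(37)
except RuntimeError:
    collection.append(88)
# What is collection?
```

Step-by-step execution trace:
1. Inner try: `collection.append(14)` → collection = [14].
2. `raise RuntimeError()` raises RuntimeError.
3. Inner `except ValueError` does not match RuntimeError; exception propagates to outer try.
4. Outer `except RuntimeError` matches → `collection.append(88)` → collection = [14, 88].
Result: [14, 88]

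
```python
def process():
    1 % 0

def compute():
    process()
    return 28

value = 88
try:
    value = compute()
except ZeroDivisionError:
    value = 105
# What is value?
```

Step-by-step execution trace:
1. value starts at 88.
2. try: `compute()` calls `process()`.
3. `process()` evaluates `1 % 0`, which raises ZeroDivisionError; it propagates through compute (uncaught).
4. `return 28` in compute is not reached; the assignment to value does not complete.
5. `except ZeroDivisionError` matches → value = 105.
Result: 105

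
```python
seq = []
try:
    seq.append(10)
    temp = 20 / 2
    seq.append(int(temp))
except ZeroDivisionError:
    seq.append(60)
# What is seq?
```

Step-by-step execution trace:
1. try: `seq.append(10)` → seq = [10].
2. `temp = 20 / 2` → temp = 10.0. No exception raised.
3. `seq.append(int(temp))` → seq = [10, 10].
4. `except ZeroDivisionError` is skipped (no exception was raised).
Result: [10, 10]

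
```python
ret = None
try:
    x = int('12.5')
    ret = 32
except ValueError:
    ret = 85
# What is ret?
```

Step-by-step execution trace:
1. `x = int('12.5')` raises ValueError.
2. `ret = 32` is not reached.
3. `except ValueError` matches → ret = 85.
Result: 85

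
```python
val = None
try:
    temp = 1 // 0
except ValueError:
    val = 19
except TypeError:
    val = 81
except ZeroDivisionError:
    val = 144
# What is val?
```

Step-by-step execution trace:
1. `temp = 1 // 0` raises ZeroDivisionError.
2. `except ValueError` does not match ZeroDivisionError; skipped.
3. `except TypeError` does not match ZeroDivisionError; skipped.
4. `except ZeroDivisionError` matches → val = 144.
Result: 144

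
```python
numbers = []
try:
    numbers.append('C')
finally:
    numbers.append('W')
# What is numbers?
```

Step-by-step execution trace:
1. try: `numbers.append('C')` → numbers = ['C'].
2. The try body completes without raising.
3. finally always runs: `numbers.append('W')` → numbers = ['C', 'W'].
Result: ['C', 'W']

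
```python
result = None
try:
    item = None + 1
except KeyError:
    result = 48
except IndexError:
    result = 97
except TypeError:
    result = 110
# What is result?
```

Step-by-step execution trace:
1. `item = None + 1` raises TypeError.
2. `except KeyError` does not match TypeError; skipped.
3. `except IndexError` does not match TypeError; skipped.
4. `except TypeError` matches → result = 110.
Result: 110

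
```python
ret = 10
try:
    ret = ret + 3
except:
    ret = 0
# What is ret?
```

Step-by-step execution trace:
1. ret starts at 10.
2. try: `ret = ret + 3` → ret = 13. No exception raised.
3. `except` is skipped.
Result: 13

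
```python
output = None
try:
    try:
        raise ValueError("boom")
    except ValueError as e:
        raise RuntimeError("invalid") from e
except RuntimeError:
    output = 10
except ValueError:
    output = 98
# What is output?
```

Step-by-step execution trace:
1. Inner try raises ValueError; inner `except ValueError as e` catches it.
2. `raise RuntimeError(...) from e` raises RuntimeError (ValueError is attached as __cause__, but only RuntimeError is active).
3. Outer `except RuntimeError` matches → output = 10.
4. `except ValueError` is not reached.
Result: 10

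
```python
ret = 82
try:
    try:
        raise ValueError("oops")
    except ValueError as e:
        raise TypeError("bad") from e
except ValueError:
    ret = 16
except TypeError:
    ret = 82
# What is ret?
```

Step-by-step execution trace:
1. Inner try raises ValueError; inner `except ValueError as e` catches it.
2. `raise TypeError(...) from e` raises TypeError (ValueError is attached as __cause__, but only TypeError is active).
3. Outer `except ValueError` does not match TypeError; skipped.
4. Outer `except TypeError` matches → ret = 82.
Result: 82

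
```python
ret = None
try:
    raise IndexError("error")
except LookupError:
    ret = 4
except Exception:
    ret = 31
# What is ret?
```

Step-by-step execution trace:
1. `raise IndexError(...)` raises IndexError.
2. `except LookupError` matches (IndexError is a subclass of LookupError) → ret = 4.
3. `except Exception` is not reached.
Result: 4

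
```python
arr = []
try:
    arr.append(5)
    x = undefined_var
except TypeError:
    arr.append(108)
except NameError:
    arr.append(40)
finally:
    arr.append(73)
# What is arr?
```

Step-by-step execution trace:
1. try: `arr.append(5)` → arr = [5].
2. `x = undefined_var` raises NameError.
3. `except TypeError` does not match NameError; skipped.
4. `except NameError` matches → `arr.append(40)` → arr = [5, 40].
5. finally always runs: `arr.append(73)` → arr = [5, 40, 73].
Result: [5, 40, 73]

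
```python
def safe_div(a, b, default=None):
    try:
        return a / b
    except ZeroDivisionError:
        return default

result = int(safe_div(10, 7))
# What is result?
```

Step-by-step execution trace:
1. `safe_div(10, 7)` enters try: `return 10 / 7` → returns 1.4285714285714286. No exception raised.
2. `except ZeroDivisionError` is skipped.
3. `int(1.4285714285714286)` → 1 → result = 1.
Result: 1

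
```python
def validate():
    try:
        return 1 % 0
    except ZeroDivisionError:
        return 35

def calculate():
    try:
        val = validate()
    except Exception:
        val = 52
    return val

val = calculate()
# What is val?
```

Step-by-step execution trace:
1. `calculate()` calls `validate()`.
2. In validate: `1 % 0` raises ZeroDivisionError; `except ZeroDivisionError` catches it → returns 35.
3. In calculate: `val = validate()` → val = 35. No exception reaches calculate.
4. `except Exception` is skipped; calculate returns 35.
5. val = 35.
Result: 35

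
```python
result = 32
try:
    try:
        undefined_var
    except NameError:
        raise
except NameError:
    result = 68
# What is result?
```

Step-by-step execution trace:
1. Inner try: `undefined_var` raises NameError.
2. Inner `except NameError` matches; bare `raise` re-raises the same NameError.
3. Outer `except NameError` matches → result = 68.
Result: 68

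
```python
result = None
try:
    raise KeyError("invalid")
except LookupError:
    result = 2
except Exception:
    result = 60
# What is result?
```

Step-by-step execution trace:
1. `raise KeyError(...)` raises KeyError.
2. `except LookupError` matches (KeyError is a subclass of LookupError) → result = 2.
3. `except Exception` is not reached.
Result: 2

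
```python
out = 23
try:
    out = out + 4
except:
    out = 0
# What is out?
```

Step-by-step execution trace:
1. out starts at 23.
2. try: `out = out + 4` → out = 27. No exception raised.
3. `except` is skipped.
Result: 27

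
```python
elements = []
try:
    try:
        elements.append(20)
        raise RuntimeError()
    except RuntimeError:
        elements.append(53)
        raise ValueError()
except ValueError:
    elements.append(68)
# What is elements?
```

Step-by-step execution trace:
1. Inner try: `elements.append(20)` → elements = [20].
2. `raise RuntimeError()` raises RuntimeError.
3. Inner `except RuntimeError` matches → `elements.append(53)` → elements = [20, 53].
4. `raise ValueError()` raises ValueError; propagates to outer try.
5. Outer `except ValueError` matches → `elements.append(68)` → elements = [20, 53, 68].
Result: [20, 53, 68]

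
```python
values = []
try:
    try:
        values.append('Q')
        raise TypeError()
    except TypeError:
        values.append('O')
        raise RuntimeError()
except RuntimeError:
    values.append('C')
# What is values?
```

Step-by-step execution trace:
1. Inner try: `values.append('Q')` → values = ['Q'].
2. `raise TypeError()` raises TypeError.
3. Inner `except TypeError` matches → `values.append('O')` → values = ['Q', 'O'].
4. `raise RuntimeError()` raises RuntimeError; propagates to outer try.
5. Outer `except RuntimeError` matches → `values.append('C')` → values = ['Q', 'O', 'C'].
Result: ['Q', 'O', 'C']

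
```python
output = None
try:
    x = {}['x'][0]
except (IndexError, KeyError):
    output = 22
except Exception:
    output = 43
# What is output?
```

Step-by-step execution trace:
1. `x = {}['x'][0]` raises KeyError.
2. `except (IndexError, KeyError)` matches (KeyError is in the tuple) → output = 22.
3. `except Exception` is not reached.
Result: 22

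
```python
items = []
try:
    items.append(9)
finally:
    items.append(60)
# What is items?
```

Step-by-step execution trace:
1. try: `items.append(9)` → items = [9].
2. The try body completes without raising.
3. finally always runs: `items.append(60)` → items = [9, 60].
Result: [9, 60]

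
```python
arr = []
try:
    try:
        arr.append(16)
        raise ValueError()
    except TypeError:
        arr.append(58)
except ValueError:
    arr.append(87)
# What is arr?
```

Step-by-step execution trace:
1. Inner try: `arr.append(16)` → arr = [16].
2. `raise ValueError()` raises ValueError.
3. Inner `except TypeError` does not match ValueError; exception propagates to outer try.
4. Outer `except ValueError` matches → `arr.append(87)` → arr = [16, 87].
Result: [16, 87]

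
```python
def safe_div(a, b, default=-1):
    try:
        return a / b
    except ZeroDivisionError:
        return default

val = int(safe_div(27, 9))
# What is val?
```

Step-by-step execution trace:
1. `safe_div(27, 9)` enters try: `return 27 / 9` → returns 3.0. No exception raised.
2. `except ZeroDivisionError` is skipped.
3. `int(3.0)` → 3 → val = 3.
Result: 3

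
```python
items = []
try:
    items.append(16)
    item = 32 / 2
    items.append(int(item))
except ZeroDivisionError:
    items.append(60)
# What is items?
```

Step-by-step execution trace:
1. try: `items.append(16)` → items = [16].
2. `item = 32 / 2` → item = 16.0. No exception raised.
3. `items.append(int(item))` → items = [16, 16].
4. `except ZeroDivisionError` is skipped (no exception was raised).
Result: [16, 16]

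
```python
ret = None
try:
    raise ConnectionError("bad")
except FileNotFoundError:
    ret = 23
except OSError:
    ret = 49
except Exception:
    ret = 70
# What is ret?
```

Step-by-step execution trace:
1. `raise ConnectionError(...)` raises ConnectionError.
2. `except FileNotFoundError` does not match (ConnectionError is not a subclass of FileNotFoundError); skipped.
3. `except OSError` matches (ConnectionError is a subclass of OSError) → ret = 49.
4. `except Exception` is not reached.
Result: 49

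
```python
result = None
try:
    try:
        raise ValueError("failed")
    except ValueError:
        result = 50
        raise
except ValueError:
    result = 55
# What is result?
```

Step-by-step execution trace:
1. Inner try: `raise ValueError("failed")` raises ValueError.
2. Inner `except ValueError` matches → result = 50.
3. bare `raise` re-raises the same ValueError.
4. Outer `except ValueError` matches → result = 55.
Result: 55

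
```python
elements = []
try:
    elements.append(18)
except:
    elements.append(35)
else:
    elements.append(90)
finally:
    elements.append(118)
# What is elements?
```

Step-by-step execution trace:
1. try: `elements.append(18)` → elements = [18]. No exception raised.
2. `except` is skipped.
3. `else` runs: `elements.append(90)` → elements = [18, 90].
4. `finally` always runs: `elements.append(118)` → elements = [18, 90, 118].
Result: [18, 90, 118]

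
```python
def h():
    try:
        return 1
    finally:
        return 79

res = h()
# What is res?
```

Step-by-step execution trace:
1. `h()` enters try: `return 1` sets pending return value 1.
2. Before returning, `finally: return 79` runs and overrides the pending return.
3. h() returns 79 → res = 79.
Result: 79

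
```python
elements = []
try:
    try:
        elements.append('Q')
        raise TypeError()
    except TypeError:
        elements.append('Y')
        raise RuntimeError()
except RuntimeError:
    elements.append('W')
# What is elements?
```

Step-by-step execution trace:
1. Inner try: `elements.append('Q')` → elements = ['Q'].
2. `raise TypeError()` raises TypeError.
3. Inner `except TypeError` matches → `elements.append('Y')` → elements = ['Q', 'Y'].
4. `raise RuntimeError()` raises RuntimeError; propagates to outer try.
5. Outer `except RuntimeError` matches → `elements.append('W')` → elements = ['Q', 'Y', 'W'].
Result: ['Q', 'Y', 'W']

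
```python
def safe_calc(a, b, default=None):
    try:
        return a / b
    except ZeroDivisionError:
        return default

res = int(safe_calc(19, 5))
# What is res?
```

Step-by-step execution trace:
1. `safe_calc(19, 5)` enters try: `return 19 / 5` → returns 3.8. No exception raised.
2. `except ZeroDivisionError` is skipped.
3. `int(3.8)` → 3 → res = 3.
Result: 3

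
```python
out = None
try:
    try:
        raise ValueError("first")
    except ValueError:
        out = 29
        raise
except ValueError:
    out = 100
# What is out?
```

Step-by-step execution trace:
1. Inner try: `raise ValueError("first")` raises ValueError.
2. Inner `except ValueError` matches → out = 29.
3. bare `raise` re-raises the same ValueError.
4. Outer `except ValueError` matches → out = 100.
Result: 100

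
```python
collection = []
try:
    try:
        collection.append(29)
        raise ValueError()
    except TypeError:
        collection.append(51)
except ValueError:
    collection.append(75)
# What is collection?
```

Step-by-step execution trace:
1. Inner try: `collection.append(29)` → collection = [29].
2. `raise ValueError()` raises ValueError.
3. Inner `except TypeError` does not match ValueError; exception propagates to outer try.
4. Outer `except ValueError` matches → `collection.append(75)` → collection = [29, 75].
Result: [29, 75]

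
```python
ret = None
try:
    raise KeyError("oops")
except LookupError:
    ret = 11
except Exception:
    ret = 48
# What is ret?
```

Step-by-step execution trace:
1. `raise KeyError(...)` raises KeyError.
2. `except LookupError` matches (KeyError is a subclass of LookupError) → ret = 11.
3. `except Exception` is not reached.
Result: 11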